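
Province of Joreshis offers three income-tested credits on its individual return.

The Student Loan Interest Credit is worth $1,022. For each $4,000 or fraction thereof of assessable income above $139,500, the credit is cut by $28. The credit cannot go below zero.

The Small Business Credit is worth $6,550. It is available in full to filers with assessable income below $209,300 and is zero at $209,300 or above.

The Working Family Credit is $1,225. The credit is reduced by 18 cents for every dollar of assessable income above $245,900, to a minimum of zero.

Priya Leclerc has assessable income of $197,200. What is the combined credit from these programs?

Student Loan Interest Credit: income exceeds $139,500 by $57,700, which is 15 full-or-partial $4,000 increments; reduction = 15 × $28 = $420, leaving $602.
Small Business Credit: $197,200 is below the $209,300 cutoff, so the full $6,550 applies.
Working Family Credit: $197,200 is at or below the $245,900 threshold, so the full $1,225 applies.
Total: $602 + $6,550 + $1,225 = $8,377.

$8,377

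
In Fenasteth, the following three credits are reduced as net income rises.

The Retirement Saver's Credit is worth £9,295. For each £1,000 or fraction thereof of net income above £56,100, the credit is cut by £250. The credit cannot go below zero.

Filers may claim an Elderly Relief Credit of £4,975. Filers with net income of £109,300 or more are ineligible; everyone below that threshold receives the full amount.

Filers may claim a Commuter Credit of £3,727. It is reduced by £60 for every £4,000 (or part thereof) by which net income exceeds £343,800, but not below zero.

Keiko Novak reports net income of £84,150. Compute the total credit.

£10,747

Retirement Saver's Credit: income exceeds £56,100 by £28,050, which is 29 full-or-partial £1,000 increments; reduction = 29 × £250 = £7,250, leaving £2,045.
Elderly Relief Credit: £84,150 is below the £109,300 cutoff, so the full £4,975 applies.
Commuter Credit: £84,150 is at or below the £343,800 threshold, so the full £3,727 applies.
Total: £2,045 + £4,975 + £3,727 = £10,747.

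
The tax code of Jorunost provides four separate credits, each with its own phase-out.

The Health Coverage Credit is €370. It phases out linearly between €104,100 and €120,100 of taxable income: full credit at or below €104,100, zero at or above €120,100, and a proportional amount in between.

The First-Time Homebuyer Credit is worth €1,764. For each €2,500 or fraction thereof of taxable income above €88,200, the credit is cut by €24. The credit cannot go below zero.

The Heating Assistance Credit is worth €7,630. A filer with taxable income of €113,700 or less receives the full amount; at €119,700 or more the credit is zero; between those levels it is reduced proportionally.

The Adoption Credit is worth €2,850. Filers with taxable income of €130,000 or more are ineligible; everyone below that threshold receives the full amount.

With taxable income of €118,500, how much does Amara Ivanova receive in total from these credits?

Health Coverage Credit: €118,500 is €14,400 into a €16,000 phase-out range, leaving 1,600/16,000 of the credit: €370 × 1,600/16,000 = €37.
First-Time Homebuyer Credit: income exceeds €88,200 by €30,300, which is 13 full-or-partial €2,500 increments; reduction = 13 × €24 = €312, leaving €1,452.
Heating Assistance Credit: €118,500 is €4,800 into a €6,000 phase-out range, leaving 1,200/6,000 of the credit: €7,630 × 1,200/6,000 = €1,526.
Adoption Credit: €118,500 is below the €130,000 cutoff, so the full €2,850 applies.
Total: €37 + €1,452 + €1,526 + €2,850 = €5,865.

€5,865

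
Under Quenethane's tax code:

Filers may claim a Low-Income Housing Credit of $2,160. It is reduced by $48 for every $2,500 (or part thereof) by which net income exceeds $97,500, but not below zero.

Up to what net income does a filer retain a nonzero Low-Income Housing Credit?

After 44 increments the reduction is 44 × $48 = $2,112, leaving $48; one more increment wipes it out. Increment 44 ends at excess 44 × $2,500 = $110,000, so the highest qualifying income is $97,500 + $110,000 = $207,500.

$207,500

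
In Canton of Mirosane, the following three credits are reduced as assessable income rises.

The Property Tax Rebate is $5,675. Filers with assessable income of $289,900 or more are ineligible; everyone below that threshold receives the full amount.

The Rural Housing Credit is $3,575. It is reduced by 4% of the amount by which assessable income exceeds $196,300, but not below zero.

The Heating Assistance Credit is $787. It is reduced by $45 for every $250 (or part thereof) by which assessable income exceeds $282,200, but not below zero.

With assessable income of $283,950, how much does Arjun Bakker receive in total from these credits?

$6,216

Property Tax Rebate: $283,950 is below the $289,900 cutoff, so the full $5,675 applies.
Rural Housing Credit: 4% of the $87,650 excess over $196,300 is $3,506; credit = $3,575 − $3,506 = $69.
Heating Assistance Credit: income exceeds $282,200 by $1,750, which is 7 full-or-partial $250 increments; reduction = 7 × $45 = $315, leaving $472.
Total: $5,675 + $69 + $472 = $6,216.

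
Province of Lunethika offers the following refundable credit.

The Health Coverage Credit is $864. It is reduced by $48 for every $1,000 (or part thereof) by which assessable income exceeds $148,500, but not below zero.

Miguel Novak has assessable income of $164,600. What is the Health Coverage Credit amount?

$48

Health Coverage Credit: income exceeds $148,500 by $16,100, which is 17 full-or-partial $1,000 increments; reduction = 17 × $48 = $816, leaving $48.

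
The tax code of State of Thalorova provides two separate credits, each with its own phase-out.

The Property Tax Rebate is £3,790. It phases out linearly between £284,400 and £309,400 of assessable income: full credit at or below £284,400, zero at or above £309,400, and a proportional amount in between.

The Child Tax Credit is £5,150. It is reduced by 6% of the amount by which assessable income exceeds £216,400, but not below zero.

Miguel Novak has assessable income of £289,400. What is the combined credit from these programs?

£3,802

Property Tax Rebate: £289,400 is £5,000 into a £25,000 phase-out range, leaving 20,000/25,000 of the credit: £3,790 × 20,000/25,000 = £3,032.
Child Tax Credit: 6% of the £73,000 excess over £216,400 is £4,380; credit = £5,150 − £4,380 = £770.
Total: £3,032 + £770 = £3,802.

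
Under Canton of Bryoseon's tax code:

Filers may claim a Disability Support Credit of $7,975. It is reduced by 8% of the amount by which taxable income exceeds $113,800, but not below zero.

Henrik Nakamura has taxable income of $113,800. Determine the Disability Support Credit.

$7,975

Disability Support Credit: $113,800 is at or below the $113,800 threshold, so the full $7,975 applies.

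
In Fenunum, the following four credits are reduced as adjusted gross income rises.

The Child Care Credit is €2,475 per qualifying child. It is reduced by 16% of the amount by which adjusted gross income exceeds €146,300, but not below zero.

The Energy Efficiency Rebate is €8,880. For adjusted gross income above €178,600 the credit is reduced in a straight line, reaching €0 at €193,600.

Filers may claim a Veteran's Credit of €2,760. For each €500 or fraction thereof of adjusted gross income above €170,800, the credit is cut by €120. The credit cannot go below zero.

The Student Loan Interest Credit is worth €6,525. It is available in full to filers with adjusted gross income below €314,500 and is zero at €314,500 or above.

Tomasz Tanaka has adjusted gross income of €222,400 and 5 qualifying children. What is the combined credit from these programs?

Child Care Credit: base = 5 × €2,475 = €12,375. 16% of the €76,100 excess over €146,300 is €12,176; credit = €12,375 − €12,176 = €199.
Energy Efficiency Rebate: €222,400 is at or above €193,600, so the credit is €0.
Veteran's Credit: income exceeds €170,800 by €51,600 → 104 increments × €120 = €12,480 ≥ base, so the credit is €0.
Student Loan Interest Credit: €222,400 is below the €314,500 cutoff, so the full €6,525 applies.
Total: €199 + €0 + €0 + €6,525 = €6,724.

€6,724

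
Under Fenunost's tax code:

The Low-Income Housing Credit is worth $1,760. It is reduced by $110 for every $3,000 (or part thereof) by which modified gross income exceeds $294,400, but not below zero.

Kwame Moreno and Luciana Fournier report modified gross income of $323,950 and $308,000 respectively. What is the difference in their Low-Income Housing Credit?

$550

Kwame ($323,950): Low-Income Housing Credit: income exceeds $294,400 by $29,550, which is 10 full-or-partial $3,000 increments; reduction = 10 × $110 = $1,100, leaving $660.
Luciana ($308,000): Low-Income Housing Credit: income exceeds $294,400 by $13,600, which is 5 full-or-partial $3,000 increments; reduction = 5 × $110 = $550, leaving $1,210.
Difference: |$660 − $1,210| = $550.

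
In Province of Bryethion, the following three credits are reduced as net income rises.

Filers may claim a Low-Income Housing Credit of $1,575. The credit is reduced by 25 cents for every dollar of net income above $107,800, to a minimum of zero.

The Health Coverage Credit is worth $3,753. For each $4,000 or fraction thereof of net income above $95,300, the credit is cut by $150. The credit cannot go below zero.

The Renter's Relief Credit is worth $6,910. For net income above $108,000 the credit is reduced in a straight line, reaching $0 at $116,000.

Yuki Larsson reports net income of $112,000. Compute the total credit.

Low-Income Housing Credit: 25% of the $4,200 excess over $107,800 is $1,050; credit = $1,575 − $1,050 = $525.
Health Coverage Credit: income exceeds $95,300 by $16,700, which is 5 full-or-partial $4,000 increments; reduction = 5 × $150 = $750, leaving $3,003.
Renter's Relief Credit: $112,000 is $4,000 into a $8,000 phase-out range, leaving 4,000/8,000 of the credit: $6,910 × 4,000/8,000 = $3,455.
Total: $525 + $3,003 + $3,455 = $6,983.

$6,983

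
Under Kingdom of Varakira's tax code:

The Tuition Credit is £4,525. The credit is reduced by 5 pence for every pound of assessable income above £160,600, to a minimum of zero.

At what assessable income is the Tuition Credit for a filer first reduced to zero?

The credit falls by 5% of each pound above £160,600, so it reaches zero when the excess is £4,525 / 5% = £90,500: income = £160,600 + £90,500 = £251,100.

£251,100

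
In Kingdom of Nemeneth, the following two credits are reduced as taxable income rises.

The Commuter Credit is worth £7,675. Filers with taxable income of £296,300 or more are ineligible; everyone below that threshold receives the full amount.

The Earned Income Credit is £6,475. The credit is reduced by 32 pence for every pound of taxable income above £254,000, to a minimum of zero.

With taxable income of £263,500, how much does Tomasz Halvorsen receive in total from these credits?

Commuter Credit: £263,500 is below the £296,300 cutoff, so the full £7,675 applies.
Earned Income Credit: 32% of the £9,500 excess over £254,000 is £3,040; credit = £6,475 − £3,040 = £3,435.
Total: £7,675 + £3,435 = £11,110.

£11,110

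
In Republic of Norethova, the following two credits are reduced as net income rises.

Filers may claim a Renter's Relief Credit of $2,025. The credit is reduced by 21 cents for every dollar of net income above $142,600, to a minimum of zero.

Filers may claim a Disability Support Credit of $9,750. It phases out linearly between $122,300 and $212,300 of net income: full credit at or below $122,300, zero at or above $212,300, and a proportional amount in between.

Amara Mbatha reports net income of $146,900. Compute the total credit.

Renter's Relief Credit: 21% of the $4,300 excess over $142,600 is $903; credit = $2,025 − $903 = $1,122.
Disability Support Credit: $146,900 is $24,600 into a $90,000 phase-out range, leaving 65,400/90,000 of the credit: $9,750 × 65,400/90,000 = $7,085.
Total: $1,122 + $7,085 = $8,207.

$8,207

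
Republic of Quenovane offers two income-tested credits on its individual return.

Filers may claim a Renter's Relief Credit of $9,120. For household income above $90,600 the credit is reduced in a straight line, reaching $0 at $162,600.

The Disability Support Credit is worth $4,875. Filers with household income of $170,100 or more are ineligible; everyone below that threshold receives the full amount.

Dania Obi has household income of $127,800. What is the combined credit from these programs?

Renter's Relief Credit: $127,800 is $37,200 into a $72,000 phase-out range, leaving 34,800/72,000 of the credit: $9,120 × 34,800/72,000 = $4,408.
Disability Support Credit: $127,800 is below the $170,100 cutoff, so the full $4,875 applies.
Total: $4,408 + $4,875 = $9,283.

$9,283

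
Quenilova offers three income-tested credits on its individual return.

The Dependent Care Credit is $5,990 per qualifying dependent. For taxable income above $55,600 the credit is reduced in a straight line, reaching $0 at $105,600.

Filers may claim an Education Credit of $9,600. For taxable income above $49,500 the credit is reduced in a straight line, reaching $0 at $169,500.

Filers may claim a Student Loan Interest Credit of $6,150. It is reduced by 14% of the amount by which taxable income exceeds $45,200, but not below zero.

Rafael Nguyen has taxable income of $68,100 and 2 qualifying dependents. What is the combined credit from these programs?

$20,041

Dependent Care Credit: base = 2 × $5,990 = $11,980. $68,100 is $12,500 into a $50,000 phase-out range, leaving 37,500/50,000 of the credit: $11,980 × 37,500/50,000 = $8,985.
Education Credit: $68,100 is $18,600 into a $120,000 phase-out range, leaving 101,400/120,000 of the credit: $9,600 × 101,400/120,000 = $8,112.
Student Loan Interest Credit: 14% of the $22,900 excess over $45,200 is $3,206; credit = $6,150 − $3,206 = $2,944.
Total: $8,985 + $8,112 + $2,944 = $20,041.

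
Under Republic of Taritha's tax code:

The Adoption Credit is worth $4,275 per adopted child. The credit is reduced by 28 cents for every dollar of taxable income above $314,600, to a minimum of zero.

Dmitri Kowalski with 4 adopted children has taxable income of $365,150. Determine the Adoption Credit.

Adoption Credit: base = 4 × $4,275 = $17,100. 28% of the $50,550 excess over $314,600 is $14,154; credit = $17,100 − $14,154 = $2,946.

$2,946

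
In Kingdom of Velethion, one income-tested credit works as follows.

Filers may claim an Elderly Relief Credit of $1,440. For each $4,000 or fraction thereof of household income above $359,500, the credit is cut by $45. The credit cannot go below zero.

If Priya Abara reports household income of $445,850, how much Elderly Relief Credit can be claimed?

Elderly Relief Credit: income exceeds $359,500 by $86,350, which is 22 full-or-partial $4,000 increments; reduction = 22 × $45 = $990, leaving $450.

$450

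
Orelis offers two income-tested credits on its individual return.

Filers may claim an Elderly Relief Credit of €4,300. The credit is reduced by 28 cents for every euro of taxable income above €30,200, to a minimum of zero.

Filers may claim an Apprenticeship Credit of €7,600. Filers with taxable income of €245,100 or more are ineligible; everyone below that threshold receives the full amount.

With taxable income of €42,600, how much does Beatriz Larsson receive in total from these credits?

Elderly Relief Credit: 28% of the €12,400 excess over €30,200 is €3,472; credit = €4,300 − €3,472 = €828.
Apprenticeship Credit: €42,600 is below the €245,100 cutoff, so the full €7,600 applies.
Total: €828 + €7,600 = €8,428.

€8,428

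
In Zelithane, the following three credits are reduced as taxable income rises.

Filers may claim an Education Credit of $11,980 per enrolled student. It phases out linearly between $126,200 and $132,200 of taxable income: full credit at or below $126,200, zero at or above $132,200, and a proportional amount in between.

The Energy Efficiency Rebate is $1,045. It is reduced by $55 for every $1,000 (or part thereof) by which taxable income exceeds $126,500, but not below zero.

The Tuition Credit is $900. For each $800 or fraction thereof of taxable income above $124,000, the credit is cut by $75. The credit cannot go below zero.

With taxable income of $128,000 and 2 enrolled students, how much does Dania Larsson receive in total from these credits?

$18,232

Education Credit: base = 2 × $11,980 = $23,960. $128,000 is $1,800 into a $6,000 phase-out range, leaving 4,200/6,000 of the credit: $23,960 × 4,200/6,000 = $16,772.
Energy Efficiency Rebate: income exceeds $126,500 by $1,500, which is 2 full-or-partial $1,000 increments; reduction = 2 × $55 = $110, leaving $935.
Tuition Credit: income exceeds $124,000 by $4,000, which is 5 full-or-partial $800 increments; reduction = 5 × $75 = $375, leaving $525.
Total: $16,772 + $935 + $525 = $18,232.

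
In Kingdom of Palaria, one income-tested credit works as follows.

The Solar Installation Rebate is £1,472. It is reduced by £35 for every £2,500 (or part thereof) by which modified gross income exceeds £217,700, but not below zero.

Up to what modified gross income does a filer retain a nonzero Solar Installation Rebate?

£322,700

After 42 increments the reduction is 42 × £35 = £1,470, leaving £2; one more increment wipes it out. Increment 42 ends at excess 42 × £2,500 = £105,000, so the highest qualifying income is £217,700 + £105,000 = £322,700.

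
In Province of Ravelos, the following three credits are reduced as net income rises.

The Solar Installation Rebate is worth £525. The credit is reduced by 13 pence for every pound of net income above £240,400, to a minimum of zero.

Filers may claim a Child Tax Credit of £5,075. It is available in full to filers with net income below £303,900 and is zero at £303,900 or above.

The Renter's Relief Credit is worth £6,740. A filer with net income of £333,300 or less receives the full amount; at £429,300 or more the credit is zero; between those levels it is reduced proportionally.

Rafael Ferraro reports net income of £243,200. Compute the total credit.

Solar Installation Rebate: 13% of the £2,800 excess over £240,400 is £364; credit = £525 − £364 = £161.
Child Tax Credit: £243,200 is below the £303,900 cutoff, so the full £5,075 applies.
Renter's Relief Credit: £243,200 is at or below the £333,300 threshold, so the full £6,740 applies.
Total: £161 + £5,075 + £6,740 = £11,976.

£11,976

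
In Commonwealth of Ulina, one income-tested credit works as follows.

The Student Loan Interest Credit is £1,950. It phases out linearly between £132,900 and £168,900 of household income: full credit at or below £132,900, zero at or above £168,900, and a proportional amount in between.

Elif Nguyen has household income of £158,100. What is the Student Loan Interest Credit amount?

Student Loan Interest Credit: £158,100 is £25,200 into a £36,000 phase-out range, leaving 10,800/36,000 of the credit: £1,950 × 10,800/36,000 = £585.

£585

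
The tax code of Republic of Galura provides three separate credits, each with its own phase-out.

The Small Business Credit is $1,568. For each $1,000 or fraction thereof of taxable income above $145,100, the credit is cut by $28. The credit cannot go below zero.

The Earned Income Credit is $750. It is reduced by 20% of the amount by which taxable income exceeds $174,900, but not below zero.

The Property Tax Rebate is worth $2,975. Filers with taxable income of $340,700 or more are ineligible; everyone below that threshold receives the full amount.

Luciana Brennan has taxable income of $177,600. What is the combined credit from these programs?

$3,829

Small Business Credit: income exceeds $145,100 by $32,500, which is 33 full-or-partial $1,000 increments; reduction = 33 × $28 = $924, leaving $644.
Earned Income Credit: 20% of the $2,700 excess over $174,900 is $540; credit = $750 − $540 = $210.
Property Tax Rebate: $177,600 is below the $340,700 cutoff, so the full $2,975 applies.
Total: $644 + $210 + $2,975 = $3,829.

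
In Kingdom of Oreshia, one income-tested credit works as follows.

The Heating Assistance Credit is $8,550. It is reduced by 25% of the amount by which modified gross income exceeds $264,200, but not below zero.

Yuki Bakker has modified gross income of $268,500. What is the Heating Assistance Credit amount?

Heating Assistance Credit: 25% of the $4,300 excess over $264,200 is $1,075; credit = $8,550 − $1,075 = $7,475.

$7,475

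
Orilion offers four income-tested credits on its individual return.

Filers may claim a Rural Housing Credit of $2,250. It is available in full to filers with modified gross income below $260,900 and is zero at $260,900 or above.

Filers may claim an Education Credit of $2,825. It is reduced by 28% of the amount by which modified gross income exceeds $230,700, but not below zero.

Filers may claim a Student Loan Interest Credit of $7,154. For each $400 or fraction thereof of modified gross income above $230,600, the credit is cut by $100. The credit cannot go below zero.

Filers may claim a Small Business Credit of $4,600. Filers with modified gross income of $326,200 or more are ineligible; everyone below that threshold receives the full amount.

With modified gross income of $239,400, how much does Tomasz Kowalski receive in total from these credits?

Rural Housing Credit: $239,400 is below the $260,900 cutoff, so the full $2,250 applies.
Education Credit: 28% of the $8,700 excess over $230,700 is $2,436; credit = $2,825 − $2,436 = $389.
Student Loan Interest Credit: income exceeds $230,600 by $8,800, which is 22 full-or-partial $400 increments; reduction = 22 × $100 = $2,200, leaving $4,954.
Small Business Credit: $239,400 is below the $326,200 cutoff, so the full $4,600 applies.
Total: $2,250 + $389 + $4,954 + $4,600 = $12,193.

$12,193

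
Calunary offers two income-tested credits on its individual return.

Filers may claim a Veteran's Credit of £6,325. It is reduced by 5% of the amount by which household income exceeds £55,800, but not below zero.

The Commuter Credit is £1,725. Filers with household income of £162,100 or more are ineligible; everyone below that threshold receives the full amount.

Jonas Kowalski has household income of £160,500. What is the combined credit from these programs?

Veteran's Credit: 5% of the £104,700 excess over £55,800 is £5,235; credit = £6,325 − £5,235 = £1,090.
Commuter Credit: £160,500 is below the £162,100 cutoff, so the full £1,725 applies.
Total: £1,090 + £1,725 = £2,815.

£2,815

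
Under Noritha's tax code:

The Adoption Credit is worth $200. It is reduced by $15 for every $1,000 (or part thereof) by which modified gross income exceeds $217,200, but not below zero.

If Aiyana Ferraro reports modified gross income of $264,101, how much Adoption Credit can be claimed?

$0

Adoption Credit: income exceeds $217,200 by $46,901 → 47 increments × $15 = $705 ≥ base, so the credit is $0.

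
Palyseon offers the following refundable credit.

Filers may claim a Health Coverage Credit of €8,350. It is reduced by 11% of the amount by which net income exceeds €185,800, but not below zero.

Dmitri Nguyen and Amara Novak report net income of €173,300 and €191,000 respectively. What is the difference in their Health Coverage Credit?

€572

Dmitri (€173,300): Health Coverage Credit: €173,300 is at or below the €185,800 threshold, so the full €8,350 applies.
Amara (€191,000): Health Coverage Credit: 11% of the €5,200 excess over €185,800 is €572; credit = €8,350 − €572 = €7,778.
Difference: |€8,350 − €7,778| = €572.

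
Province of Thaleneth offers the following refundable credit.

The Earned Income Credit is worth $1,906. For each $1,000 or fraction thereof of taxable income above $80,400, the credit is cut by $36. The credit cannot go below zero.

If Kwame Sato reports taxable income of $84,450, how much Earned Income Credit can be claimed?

Earned Income Credit: income exceeds $80,400 by $4,050, which is 5 full-or-partial $1,000 increments; reduction = 5 × $36 = $180, leaving $1,726.

$1,726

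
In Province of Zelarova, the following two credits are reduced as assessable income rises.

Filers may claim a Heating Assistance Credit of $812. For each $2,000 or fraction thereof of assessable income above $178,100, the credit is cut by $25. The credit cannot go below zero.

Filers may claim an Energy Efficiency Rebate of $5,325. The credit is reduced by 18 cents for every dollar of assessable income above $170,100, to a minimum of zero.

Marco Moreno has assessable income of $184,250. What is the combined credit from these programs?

$3,490

Heating Assistance Credit: income exceeds $178,100 by $6,150, which is 4 full-or-partial $2,000 increments; reduction = 4 × $25 = $100, leaving $712.
Energy Efficiency Rebate: 18% of the $14,150 excess over $170,100 is $2,547; credit = $5,325 − $2,547 = $2,778.
Total: $712 + $2,778 = $3,490.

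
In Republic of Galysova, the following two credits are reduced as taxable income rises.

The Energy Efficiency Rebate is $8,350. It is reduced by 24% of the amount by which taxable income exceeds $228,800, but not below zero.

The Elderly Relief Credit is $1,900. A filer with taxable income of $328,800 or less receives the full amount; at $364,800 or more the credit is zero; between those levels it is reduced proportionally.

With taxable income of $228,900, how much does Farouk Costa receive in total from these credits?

$10,226

Energy Efficiency Rebate: 24% of the $100 excess over $228,800 is $24; credit = $8,350 − $24 = $8,326.
Elderly Relief Credit: $228,900 is at or below the $328,800 threshold, so the full $1,900 applies.
Total: $8,326 + $1,900 = $10,226.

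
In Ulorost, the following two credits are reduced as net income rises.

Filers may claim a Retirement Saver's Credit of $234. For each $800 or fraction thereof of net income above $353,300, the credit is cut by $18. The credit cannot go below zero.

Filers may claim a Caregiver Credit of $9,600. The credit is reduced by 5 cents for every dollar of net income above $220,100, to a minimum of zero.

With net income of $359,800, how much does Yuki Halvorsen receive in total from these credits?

$2,687

Retirement Saver's Credit: income exceeds $353,300 by $6,500, which is 9 full-or-partial $800 increments; reduction = 9 × $18 = $162, leaving $72.
Caregiver Credit: 5% of the $139,700 excess over $220,100 is $6,985; credit = $9,600 − $6,985 = $2,615.
Total: $72 + $2,615 = $2,687.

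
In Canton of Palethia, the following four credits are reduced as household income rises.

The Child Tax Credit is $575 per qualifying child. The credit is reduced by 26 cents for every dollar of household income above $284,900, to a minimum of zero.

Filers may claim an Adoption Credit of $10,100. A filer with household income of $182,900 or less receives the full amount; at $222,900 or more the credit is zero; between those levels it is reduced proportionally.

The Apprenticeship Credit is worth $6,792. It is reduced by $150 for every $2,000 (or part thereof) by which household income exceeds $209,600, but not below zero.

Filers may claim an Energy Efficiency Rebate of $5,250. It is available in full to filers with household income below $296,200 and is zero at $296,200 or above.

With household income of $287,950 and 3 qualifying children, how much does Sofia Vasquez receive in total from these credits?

Child Tax Credit: base = 3 × $575 = $1,725. 26% of the $3,050 excess over $284,900 is $793; credit = $1,725 − $793 = $932.
Adoption Credit: $287,950 is at or above $222,900, so the credit is $0.
Apprenticeship Credit: income exceeds $209,600 by $78,350, which is 40 full-or-partial $2,000 increments; reduction = 40 × $150 = $6,000, leaving $792.
Energy Efficiency Rebate: $287,950 is below the $296,200 cutoff, so the full $5,250 applies.
Total: $932 + $0 + $792 + $5,250 = $6,974.

$6,974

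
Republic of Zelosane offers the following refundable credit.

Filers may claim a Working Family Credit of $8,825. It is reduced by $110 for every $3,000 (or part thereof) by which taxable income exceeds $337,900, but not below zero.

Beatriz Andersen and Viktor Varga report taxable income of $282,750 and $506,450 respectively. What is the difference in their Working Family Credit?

$6,270

Beatriz ($282,750): Working Family Credit: $282,750 is at or below the $337,900 threshold, so the full $8,825 applies.
Viktor ($506,450): Working Family Credit: income exceeds $337,900 by $168,550, which is 57 full-or-partial $3,000 increments; reduction = 57 × $110 = $6,270, leaving $2,555.
Difference: |$8,825 − $2,555| = $6,270.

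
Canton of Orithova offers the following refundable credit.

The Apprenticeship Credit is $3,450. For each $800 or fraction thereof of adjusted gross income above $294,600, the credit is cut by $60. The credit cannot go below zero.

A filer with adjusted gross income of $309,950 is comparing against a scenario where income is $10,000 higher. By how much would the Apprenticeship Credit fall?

At $309,950 — income exceeds $294,600 by $15,350, which is 20 full-or-partial $800 increments; reduction = 20 × $60 = $1,200, leaving $2,250.
At $319,950 — income exceeds $294,600 by $25,350, which is 32 full-or-partial $800 increments; reduction = 32 × $60 = $1,920, leaving $1,530.
Lost: $2,250 − $1,530 = $720.

$720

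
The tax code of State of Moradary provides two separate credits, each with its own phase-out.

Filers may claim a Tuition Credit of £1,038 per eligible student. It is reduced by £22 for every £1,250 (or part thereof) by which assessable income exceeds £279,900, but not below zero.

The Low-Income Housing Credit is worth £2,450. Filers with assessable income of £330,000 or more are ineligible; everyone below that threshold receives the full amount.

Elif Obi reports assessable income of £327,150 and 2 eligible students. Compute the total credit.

Tuition Credit: base = 2 × £1,038 = £2,076. income exceeds £279,900 by £47,250, which is 38 full-or-partial £1,250 increments; reduction = 38 × £22 = £836, leaving £1,240.
Low-Income Housing Credit: £327,150 is below the £330,000 cutoff, so the full £2,450 applies.
Total: £1,240 + £2,450 = £3,690.

£3,690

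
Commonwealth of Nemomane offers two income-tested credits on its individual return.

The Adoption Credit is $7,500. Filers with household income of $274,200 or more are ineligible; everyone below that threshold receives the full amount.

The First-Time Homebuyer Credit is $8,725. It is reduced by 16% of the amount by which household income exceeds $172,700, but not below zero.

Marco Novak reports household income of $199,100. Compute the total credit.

$12,001

Adoption Credit: $199,100 is below the $274,200 cutoff, so the full $7,500 applies.
First-Time Homebuyer Credit: 16% of the $26,400 excess over $172,700 is $4,224; credit = $8,725 − $4,224 = $4,501.
Total: $7,500 + $4,501 = $12,001.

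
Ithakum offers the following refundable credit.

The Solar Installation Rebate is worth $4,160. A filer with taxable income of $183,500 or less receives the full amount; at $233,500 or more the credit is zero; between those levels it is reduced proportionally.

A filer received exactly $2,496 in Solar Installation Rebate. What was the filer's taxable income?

$2,496 is 2,496/4,160 of the full $4,160, so 1,664/4,160 of the $50,000 range has been used: income = $183,500 + $50,000 × 1,664/4,160 = $203,500.

$203,500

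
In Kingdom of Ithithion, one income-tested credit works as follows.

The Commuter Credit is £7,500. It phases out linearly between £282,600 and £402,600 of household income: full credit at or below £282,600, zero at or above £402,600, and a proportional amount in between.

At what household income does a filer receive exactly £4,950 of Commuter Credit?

£4,950 is 4,950/7,500 of the full £7,500, so 2,550/7,500 of the £120,000 range has been used: income = £282,600 + £120,000 × 2,550/7,500 = £323,400.

£323,400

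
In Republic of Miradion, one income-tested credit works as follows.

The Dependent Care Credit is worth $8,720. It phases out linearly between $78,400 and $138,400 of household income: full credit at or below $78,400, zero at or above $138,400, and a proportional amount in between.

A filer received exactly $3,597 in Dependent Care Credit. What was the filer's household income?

$113,650

$3,597 is 3,597/8,720 of the full $8,720, so 5,123/8,720 of the $60,000 range has been used: income = $78,400 + $60,000 × 5,123/8,720 = $113,650.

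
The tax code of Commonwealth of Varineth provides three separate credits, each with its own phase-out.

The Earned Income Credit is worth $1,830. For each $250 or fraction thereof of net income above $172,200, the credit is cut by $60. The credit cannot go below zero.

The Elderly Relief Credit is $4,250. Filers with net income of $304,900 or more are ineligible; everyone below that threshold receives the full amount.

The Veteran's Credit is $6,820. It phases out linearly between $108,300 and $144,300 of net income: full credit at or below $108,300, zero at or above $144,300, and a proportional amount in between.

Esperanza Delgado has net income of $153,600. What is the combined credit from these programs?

$6,080

Earned Income Credit: $153,600 is at or below the $172,200 threshold, so the full $1,830 applies.
Elderly Relief Credit: $153,600 is below the $304,900 cutoff, so the full $4,250 applies.
Veteran's Credit: $153,600 is at or above $144,300, so the credit is $0.
Total: $1,830 + $4,250 + $0 = $6,080.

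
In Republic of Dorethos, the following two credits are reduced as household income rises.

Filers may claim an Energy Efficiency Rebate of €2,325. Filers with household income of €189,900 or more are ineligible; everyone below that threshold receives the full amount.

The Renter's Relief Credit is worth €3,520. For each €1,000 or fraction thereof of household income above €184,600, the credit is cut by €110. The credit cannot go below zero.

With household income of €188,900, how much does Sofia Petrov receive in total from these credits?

€5,295

Energy Efficiency Rebate: €188,900 is below the €189,900 cutoff, so the full €2,325 applies.
Renter's Relief Credit: income exceeds €184,600 by €4,300, which is 5 full-or-partial €1,000 increments; reduction = 5 × €110 = €550, leaving €2,970.
Total: €2,325 + €2,970 = €5,295.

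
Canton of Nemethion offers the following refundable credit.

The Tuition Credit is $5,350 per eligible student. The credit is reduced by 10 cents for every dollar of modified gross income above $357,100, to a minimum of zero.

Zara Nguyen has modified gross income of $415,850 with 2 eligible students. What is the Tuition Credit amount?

$4,825

Tuition Credit: base = 2 × $5,350 = $10,700. 10% of the $58,750 excess over $357,100 is $5,875; credit = $10,700 − $5,875 = $4,825.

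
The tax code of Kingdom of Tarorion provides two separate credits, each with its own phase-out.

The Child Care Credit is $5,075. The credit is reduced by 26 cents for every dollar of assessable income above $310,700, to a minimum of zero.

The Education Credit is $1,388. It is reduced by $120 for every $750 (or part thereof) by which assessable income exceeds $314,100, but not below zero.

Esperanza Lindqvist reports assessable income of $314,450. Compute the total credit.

$5,368

Child Care Credit: 26% of the $3,750 excess over $310,700 is $975; credit = $5,075 − $975 = $4,100.
Education Credit: income exceeds $314,100 by $350, which is 1 full-or-partial $750 increment; reduction = 1 × $120 = $120, leaving $1,268.
Total: $4,100 + $1,268 = $5,368.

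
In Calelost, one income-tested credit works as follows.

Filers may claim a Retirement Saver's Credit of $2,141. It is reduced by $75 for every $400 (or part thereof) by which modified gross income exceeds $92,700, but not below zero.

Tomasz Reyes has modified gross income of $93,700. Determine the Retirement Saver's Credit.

Retirement Saver's Credit: income exceeds $92,700 by $1,000, which is 3 full-or-partial $400 increments; reduction = 3 × $75 = $225, leaving $1,916.

$1,916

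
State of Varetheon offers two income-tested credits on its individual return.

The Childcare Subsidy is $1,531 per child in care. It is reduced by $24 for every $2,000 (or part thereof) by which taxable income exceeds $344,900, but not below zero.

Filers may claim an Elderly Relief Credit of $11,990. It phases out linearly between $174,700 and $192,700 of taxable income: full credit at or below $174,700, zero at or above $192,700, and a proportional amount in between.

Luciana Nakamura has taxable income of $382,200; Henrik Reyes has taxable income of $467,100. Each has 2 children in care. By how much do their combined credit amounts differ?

Luciana ($382,200): Childcare Subsidy: base = 2 × $1,531 = $3,062. income exceeds $344,900 by $37,300, which is 19 full-or-partial $2,000 increments; reduction = 19 × $24 = $456, leaving $2,606. Elderly Relief Credit: $382,200 is at or above $192,700, so the credit is $0. total $2,606 + $0 = $2,606
Henrik ($467,100): Childcare Subsidy: base = 2 × $1,531 = $3,062. income exceeds $344,900 by $122,200, which is 62 full-or-partial $2,000 increments; reduction = 62 × $24 = $1,488, leaving $1,574. Elderly Relief Credit: $467,100 is at or above $192,700, so the credit is $0. total $1,574 + $0 = $1,574
Difference: |$2,606 − $1,574| = $1,032.

$1,032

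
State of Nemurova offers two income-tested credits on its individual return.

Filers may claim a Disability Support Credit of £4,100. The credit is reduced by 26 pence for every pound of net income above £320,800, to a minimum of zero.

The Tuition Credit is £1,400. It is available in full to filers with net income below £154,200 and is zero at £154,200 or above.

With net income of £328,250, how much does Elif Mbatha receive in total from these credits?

Disability Support Credit: 26% of the £7,450 excess over £320,800 is £1,937; credit = £4,100 − £1,937 = £2,163.
Tuition Credit: £328,250 meets or exceeds the £154,200 cutoff, so the credit is £0.
Total: £2,163 + £0 = £2,163.

£2,163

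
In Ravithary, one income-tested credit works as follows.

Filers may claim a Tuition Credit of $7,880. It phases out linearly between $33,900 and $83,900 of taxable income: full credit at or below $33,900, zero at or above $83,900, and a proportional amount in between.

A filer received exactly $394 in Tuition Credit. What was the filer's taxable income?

$394 is 394/7,880 of the full $7,880, so 7,486/7,880 of the $50,000 range has been used: income = $33,900 + $50,000 × 7,486/7,880 = $81,400.

$81,400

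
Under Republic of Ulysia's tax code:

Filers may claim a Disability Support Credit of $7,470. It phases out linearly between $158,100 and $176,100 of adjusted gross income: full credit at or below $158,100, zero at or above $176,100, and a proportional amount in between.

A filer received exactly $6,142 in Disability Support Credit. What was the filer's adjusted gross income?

$6,142 is 6,142/7,470 of the full $7,470, so 1,328/7,470 of the $18,000 range has been used: income = $158,100 + $18,000 × 1,328/7,470 = $161,300.

$161,300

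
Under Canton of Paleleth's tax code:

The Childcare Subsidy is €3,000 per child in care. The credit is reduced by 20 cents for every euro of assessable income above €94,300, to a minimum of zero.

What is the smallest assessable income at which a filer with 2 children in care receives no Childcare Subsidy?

Full credit = 2 × €3,000 = €6,000.
The credit falls by 20% of each euro above €94,300, so it reaches zero when the excess is €6,000 / 20% = €30,000: income = €94,300 + €30,000 = €124,300.

€124,300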